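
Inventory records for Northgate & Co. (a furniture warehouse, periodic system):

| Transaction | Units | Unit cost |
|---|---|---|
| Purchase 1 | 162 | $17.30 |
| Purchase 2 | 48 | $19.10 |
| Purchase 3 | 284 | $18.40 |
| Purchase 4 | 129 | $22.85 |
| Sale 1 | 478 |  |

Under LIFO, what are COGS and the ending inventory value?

Sale 1 (478) [LIFO — newest first]: 129 @ $22.85 + 284 @ $18.40 + 48 @ $19.10 + 17 @ $17.30 = $9,384.15
Ending inventory: 145 @ $17.30 = $2,508.50

COGS = $9,384.15; ending inventory = $2,508.50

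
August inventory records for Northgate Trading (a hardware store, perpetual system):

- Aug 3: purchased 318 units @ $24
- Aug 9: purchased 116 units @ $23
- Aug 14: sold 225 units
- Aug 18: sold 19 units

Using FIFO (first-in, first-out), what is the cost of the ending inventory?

Ending inventory = $4,444

Aug 14, 225 sold [FIFO — oldest first]: 225 @ $24 = $5,400
Aug 18, 19 sold [FIFO — oldest first]: 19 @ $24 = $456
Total COGS = $5,400 + $456 = $5,856
Ending inventory: 74 @ $24 + 116 @ $23 = $4,444
Check: goods available $10,300 = COGS $5,856 + ending $4,444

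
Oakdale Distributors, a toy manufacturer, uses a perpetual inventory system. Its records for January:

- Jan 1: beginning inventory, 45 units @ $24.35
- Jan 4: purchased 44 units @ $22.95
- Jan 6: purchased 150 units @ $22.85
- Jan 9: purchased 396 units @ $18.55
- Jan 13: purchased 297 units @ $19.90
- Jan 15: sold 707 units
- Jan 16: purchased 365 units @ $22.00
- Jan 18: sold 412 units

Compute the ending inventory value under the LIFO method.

Ending inventory = $4,139.20

Jan 15, 707 sold [LIFO — newest first]: 297 @ $19.90 + 396 @ $18.55 + 14 @ $22.85 = $13,576.00
Jan 18, 412 sold [LIFO — newest first]: 365 @ $22.00 + 47 @ $22.85 = $9,103.95
Total COGS = $13,576.00 + $9,103.95 = $22,679.95
Ending inventory: 45 @ $24.35 + 44 @ $22.95 + 89 @ $22.85 = $4,139.20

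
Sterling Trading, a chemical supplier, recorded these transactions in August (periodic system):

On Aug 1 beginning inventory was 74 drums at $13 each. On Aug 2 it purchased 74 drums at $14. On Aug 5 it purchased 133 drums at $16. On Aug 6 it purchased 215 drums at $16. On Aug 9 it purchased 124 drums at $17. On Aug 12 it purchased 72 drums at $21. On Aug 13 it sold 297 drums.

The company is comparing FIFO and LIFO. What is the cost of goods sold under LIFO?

COGS = $5,236

FIFO COGS: 74 @ $13 + 74 @ $14 + 133 @ $16 + 16 @ $16 = $4,382
LIFO COGS: 72 @ $21 + 124 @ $17 + 101 @ $16 = $5,236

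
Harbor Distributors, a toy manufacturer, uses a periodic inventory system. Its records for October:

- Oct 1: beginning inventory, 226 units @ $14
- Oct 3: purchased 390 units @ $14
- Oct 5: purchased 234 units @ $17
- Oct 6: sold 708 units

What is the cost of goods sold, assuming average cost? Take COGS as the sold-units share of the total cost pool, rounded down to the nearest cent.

Oct 6, sell 708: 708/850 × $12,602.00 → $10,496.72
Ending inventory (cost pool remaining) = $2,105.28

COGS = $10,496.72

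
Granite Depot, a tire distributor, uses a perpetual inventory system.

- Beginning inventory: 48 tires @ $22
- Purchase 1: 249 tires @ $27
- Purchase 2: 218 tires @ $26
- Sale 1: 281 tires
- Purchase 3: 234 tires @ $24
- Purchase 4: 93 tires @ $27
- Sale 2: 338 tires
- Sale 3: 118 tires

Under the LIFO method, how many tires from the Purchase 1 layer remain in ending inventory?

57

Sale 1 (281) [LIFO — newest first]: 218 @ $26 + 63 @ $27 = $7,369
Sale 2 (338) [LIFO — newest first]: 93 @ $27 + 234 @ $24 + 11 @ $27 = $8,424
Sale 3 (118) [LIFO — newest first]: 118 @ $27 = $3,186
Total COGS = $7,369 + $8,424 + $3,186 = $18,979
Ending inventory: 48 @ $22 + 57 @ $27 = $2,595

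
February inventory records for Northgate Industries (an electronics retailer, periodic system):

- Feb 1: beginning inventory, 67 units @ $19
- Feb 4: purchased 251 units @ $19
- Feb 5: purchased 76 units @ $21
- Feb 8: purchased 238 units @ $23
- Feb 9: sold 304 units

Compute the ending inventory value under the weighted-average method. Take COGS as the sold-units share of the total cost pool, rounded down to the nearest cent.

Ending inventory = $6,804.97

Feb 9, sell 304: 304/632 × $13,112.00 → $6,307.03
Ending inventory (cost pool remaining) = $6,804.97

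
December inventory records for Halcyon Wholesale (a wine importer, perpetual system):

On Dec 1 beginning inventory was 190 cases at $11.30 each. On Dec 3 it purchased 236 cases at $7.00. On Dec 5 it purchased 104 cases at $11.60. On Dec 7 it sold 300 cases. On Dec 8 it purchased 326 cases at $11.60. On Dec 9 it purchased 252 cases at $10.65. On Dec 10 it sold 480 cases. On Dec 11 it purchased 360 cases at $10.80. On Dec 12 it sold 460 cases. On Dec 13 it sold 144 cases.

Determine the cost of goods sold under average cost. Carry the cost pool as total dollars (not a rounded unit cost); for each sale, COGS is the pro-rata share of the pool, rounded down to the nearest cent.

COGS = $14,456.00

After Dec 1: 190 on hand, pool $2,147.00 (≈ $11.3000 each)
After Dec 3: 426 on hand, pool $3,799.00 (≈ $8.9178 each)
After Dec 5: 530 on hand, pool $5,005.40 (≈ $9.4442 each)
Dec 7, sell 300: 300/530 × $5,005.40 → $2,833.24
After Dec 8: 556 on hand, pool $5,953.76 (≈ $10.7082 each)
After Dec 9: 808 on hand, pool $8,637.56 (≈ $10.6900 each)
Dec 10, sell 480: 480/808 × $8,637.56 → $5,131.22
After Dec 11: 688 on hand, pool $7,394.34 (≈ $10.7476 each)
Dec 12, sell 460: 460/688 × $7,394.34 → $4,943.89
Dec 13, sell 144: 144/228 × $2,450.45 → $1,547.65
Total COGS = $2,833.24 + $5,131.22 + $4,943.89 + $1,547.65 = $14,456.00
Ending inventory (cost pool remaining) = $902.80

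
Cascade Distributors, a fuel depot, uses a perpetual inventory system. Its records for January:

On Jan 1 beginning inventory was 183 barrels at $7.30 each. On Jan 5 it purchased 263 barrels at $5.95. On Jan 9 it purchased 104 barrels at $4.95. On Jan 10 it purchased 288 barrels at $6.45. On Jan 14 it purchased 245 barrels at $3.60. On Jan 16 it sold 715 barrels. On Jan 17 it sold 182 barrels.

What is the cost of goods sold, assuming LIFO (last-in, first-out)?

Jan 16, 715 sold [LIFO — newest first]: 245 @ $3.60 + 288 @ $6.45 + 104 @ $4.95 + 78 @ $5.95 = $3,718.50
Jan 17, 182 sold [LIFO — newest first]: 182 @ $5.95 = $1,082.90
Total COGS = $3,718.50 + $1,082.90 = $4,801.40
Ending inventory: 183 @ $7.30 + 3 @ $5.95 = $1,353.75

COGS = $4,801.40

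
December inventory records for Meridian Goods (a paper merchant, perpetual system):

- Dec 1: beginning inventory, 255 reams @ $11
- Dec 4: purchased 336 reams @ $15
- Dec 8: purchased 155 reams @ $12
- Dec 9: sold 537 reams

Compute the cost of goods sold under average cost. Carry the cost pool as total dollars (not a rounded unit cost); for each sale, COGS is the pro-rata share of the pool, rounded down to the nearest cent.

After Dec 1: 255 on hand, pool $2,805.00 (≈ $11.0000 each)
After Dec 4: 591 on hand, pool $7,845.00 (≈ $13.2741 each)
After Dec 8: 746 on hand, pool $9,705.00 (≈ $13.0094 each)
Dec 9, sell 537: 537/746 × $9,705.00 → $6,986.03
Ending inventory (cost pool remaining) = $2,718.97

COGS = $6,986.03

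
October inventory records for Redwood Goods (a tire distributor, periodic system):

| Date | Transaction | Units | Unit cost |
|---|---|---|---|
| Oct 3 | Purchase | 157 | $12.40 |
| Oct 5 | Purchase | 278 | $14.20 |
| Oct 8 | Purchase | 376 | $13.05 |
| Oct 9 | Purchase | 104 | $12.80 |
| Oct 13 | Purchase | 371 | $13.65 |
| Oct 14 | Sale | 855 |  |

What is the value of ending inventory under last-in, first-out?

Ending inventory = $5,837.60

Oct 14, 855 sold [LIFO — newest first]: 371 @ $13.65 + 104 @ $12.80 + 376 @ $13.05 + 4 @ $14.20 = $11,358.95
Ending inventory: 157 @ $12.40 + 274 @ $14.20 = $5,837.60
Check: goods available $17,196.55 = COGS $11,358.95 + ending $5,837.60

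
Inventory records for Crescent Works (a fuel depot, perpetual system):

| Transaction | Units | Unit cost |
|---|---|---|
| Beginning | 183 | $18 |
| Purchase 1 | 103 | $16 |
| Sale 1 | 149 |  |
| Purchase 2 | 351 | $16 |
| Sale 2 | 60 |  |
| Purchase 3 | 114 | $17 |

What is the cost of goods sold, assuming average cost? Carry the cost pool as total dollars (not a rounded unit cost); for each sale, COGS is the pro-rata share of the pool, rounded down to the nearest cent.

After Beginning: 183 on hand, pool $3,294.00 (≈ $18.0000 each)
After Purchase 1: 286 on hand, pool $4,942.00 (≈ $17.2797 each)
Sale 1, sell 149: 149/286 × $4,942.00 → $2,574.67
After Purchase 2: 488 on hand, pool $7,983.33 (≈ $16.3593 each)
Sale 2, sell 60: 60/488 × $7,983.33 → $981.55
After Purchase 3: 542 on hand, pool $8,939.78 (≈ $16.4941 each)
Total COGS = $2,574.67 + $981.55 = $3,556.22
Ending inventory (cost pool remaining) = $8,939.78

COGS = $3,556.22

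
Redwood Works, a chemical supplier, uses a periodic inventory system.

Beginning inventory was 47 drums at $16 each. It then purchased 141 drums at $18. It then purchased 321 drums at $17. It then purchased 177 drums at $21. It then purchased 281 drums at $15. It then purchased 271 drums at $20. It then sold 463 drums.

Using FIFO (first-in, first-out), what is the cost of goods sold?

Sale 1 (463) [FIFO — oldest first]: 47 @ $16 + 141 @ $18 + 275 @ $17 = $7,965
Ending inventory: 46 @ $17 + 177 @ $21 + 281 @ $15 + 271 @ $20 = $14,134

COGS = $7,965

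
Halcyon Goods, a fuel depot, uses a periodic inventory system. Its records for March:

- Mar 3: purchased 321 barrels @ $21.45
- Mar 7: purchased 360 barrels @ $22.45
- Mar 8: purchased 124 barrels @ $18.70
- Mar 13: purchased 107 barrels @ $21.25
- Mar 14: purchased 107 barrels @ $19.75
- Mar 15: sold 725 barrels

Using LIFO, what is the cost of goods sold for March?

COGS = $15,366.95

Mar 15, 725 sold [LIFO — newest first]: 107 @ $19.75 + 107 @ $21.25 + 124 @ $18.70 + 360 @ $22.45 + 27 @ $21.45 = $15,366.95
Ending inventory: 294 @ $21.45 = $6,306.30
Check: goods available $21,673.25 = COGS $15,366.95 + ending $6,306.30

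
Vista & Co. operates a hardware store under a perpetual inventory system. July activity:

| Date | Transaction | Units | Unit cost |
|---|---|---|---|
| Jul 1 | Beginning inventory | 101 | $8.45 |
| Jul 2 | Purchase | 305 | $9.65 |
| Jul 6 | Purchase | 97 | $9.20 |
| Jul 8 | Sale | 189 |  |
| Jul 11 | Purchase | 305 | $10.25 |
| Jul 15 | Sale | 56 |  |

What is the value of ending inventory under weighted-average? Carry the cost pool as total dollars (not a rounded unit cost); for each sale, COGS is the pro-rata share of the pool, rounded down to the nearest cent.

After Jul 1: 101 on hand, pool $853.45 (≈ $8.4500 each)
After Jul 2: 406 on hand, pool $3,796.70 (≈ $9.3515 each)
After Jul 6: 503 on hand, pool $4,689.10 (≈ $9.3223 each)
Jul 8, sell 189: 189/503 × $4,689.10 → $1,761.90
After Jul 11: 619 on hand, pool $6,053.45 (≈ $9.7794 each)
Jul 15, sell 56: 56/619 × $6,053.45 → $547.64
Total COGS = $1,761.90 + $547.64 = $2,309.54
Ending inventory (cost pool remaining) = $5,505.81

Ending inventory = $5,505.81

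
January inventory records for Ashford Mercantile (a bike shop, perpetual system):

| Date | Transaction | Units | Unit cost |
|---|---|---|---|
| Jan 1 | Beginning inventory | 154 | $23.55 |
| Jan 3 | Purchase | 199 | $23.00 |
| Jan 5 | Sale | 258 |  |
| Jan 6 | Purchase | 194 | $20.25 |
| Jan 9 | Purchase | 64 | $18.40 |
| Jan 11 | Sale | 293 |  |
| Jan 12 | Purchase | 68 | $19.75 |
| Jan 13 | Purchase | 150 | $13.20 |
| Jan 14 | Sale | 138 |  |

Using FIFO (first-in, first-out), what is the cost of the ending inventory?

Jan 5, 258 sold [FIFO — oldest first]: 154 @ $23.55 + 104 @ $23.00 = $6,018.70
Jan 11, 293 sold [FIFO — oldest first]: 95 @ $23.00 + 194 @ $20.25 + 4 @ $18.40 = $6,187.10
Jan 14, 138 sold [FIFO — oldest first]: 60 @ $18.40 + 68 @ $19.75 + 10 @ $13.20 = $2,579.00
Total COGS = $6,018.70 + $6,187.10 + $2,579.00 = $14,784.80
Ending inventory: 140 @ $13.20 = $1,848.00

Ending inventory = $1,848.00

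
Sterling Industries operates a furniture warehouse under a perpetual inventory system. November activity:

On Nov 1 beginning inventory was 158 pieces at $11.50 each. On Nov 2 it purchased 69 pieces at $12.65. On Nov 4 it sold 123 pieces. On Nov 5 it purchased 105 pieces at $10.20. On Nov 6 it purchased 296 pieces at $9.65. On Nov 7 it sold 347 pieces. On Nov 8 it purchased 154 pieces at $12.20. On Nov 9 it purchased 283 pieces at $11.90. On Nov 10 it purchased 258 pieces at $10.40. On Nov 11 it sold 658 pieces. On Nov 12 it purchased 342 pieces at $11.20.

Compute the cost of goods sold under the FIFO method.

COGS = $12,518.95

Nov 4, 123 sold [FIFO — oldest first]: 123 @ $11.50 = $1,414.50
Nov 7, 347 sold [FIFO — oldest first]: 35 @ $11.50 + 69 @ $12.65 + 105 @ $10.20 + 138 @ $9.65 = $3,678.05
Nov 11, 658 sold [FIFO — oldest first]: 158 @ $9.65 + 154 @ $12.20 + 283 @ $11.90 + 63 @ $10.40 = $7,426.40
Total COGS = $1,414.50 + $3,678.05 + $7,426.40 = $12,518.95
Ending inventory: 195 @ $10.40 + 342 @ $11.20 = $5,858.40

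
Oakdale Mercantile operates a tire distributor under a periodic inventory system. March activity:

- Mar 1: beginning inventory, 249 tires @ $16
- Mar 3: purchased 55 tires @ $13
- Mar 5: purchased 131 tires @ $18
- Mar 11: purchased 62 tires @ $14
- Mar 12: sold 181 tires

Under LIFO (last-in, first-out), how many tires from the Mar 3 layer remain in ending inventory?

Mar 12, 181 sold [LIFO — newest first]: 62 @ $14 + 119 @ $18 = $3,010
Ending inventory: 249 @ $16 + 55 @ $13 + 12 @ $18 = $4,915

55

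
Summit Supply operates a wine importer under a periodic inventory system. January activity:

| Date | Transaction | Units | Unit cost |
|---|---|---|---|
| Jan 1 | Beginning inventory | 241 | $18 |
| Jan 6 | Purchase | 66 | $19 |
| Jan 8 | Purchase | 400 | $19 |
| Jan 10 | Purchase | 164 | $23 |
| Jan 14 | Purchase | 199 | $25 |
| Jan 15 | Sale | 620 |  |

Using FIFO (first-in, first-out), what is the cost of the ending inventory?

Jan 15, 620 sold [FIFO — oldest first]: 241 @ $18 + 66 @ $19 + 313 @ $19 = $11,539
Ending inventory: 87 @ $19 + 164 @ $23 + 199 @ $25 = $10,400

Ending inventory = $10,400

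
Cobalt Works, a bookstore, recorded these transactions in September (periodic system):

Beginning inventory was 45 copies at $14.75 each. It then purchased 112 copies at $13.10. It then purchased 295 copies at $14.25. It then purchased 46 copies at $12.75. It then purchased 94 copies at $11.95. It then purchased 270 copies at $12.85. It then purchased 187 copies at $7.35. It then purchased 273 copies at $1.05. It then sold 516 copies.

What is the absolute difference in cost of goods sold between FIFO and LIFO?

$4,755.60

FIFO COGS: 45 @ $14.75 + 112 @ $13.10 + 295 @ $14.25 + 46 @ $12.75 + 18 @ $11.95 = $7,136.30
LIFO COGS: 273 @ $1.05 + 187 @ $7.35 + 56 @ $12.85 = $2,380.70
Difference = |$7,136.30 − $2,380.70| = $4,755.60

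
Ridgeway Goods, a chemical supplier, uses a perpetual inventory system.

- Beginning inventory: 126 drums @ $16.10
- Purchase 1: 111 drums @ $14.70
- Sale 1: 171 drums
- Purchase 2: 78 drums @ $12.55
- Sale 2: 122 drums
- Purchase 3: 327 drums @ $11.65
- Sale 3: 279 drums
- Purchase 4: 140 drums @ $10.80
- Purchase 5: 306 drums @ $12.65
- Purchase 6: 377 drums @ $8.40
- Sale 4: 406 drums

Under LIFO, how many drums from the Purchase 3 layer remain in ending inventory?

Sale 1 (171) [LIFO — newest first]: 111 @ $14.70 + 60 @ $16.10 = $2,597.70
Sale 2 (122) [LIFO — newest first]: 78 @ $12.55 + 44 @ $16.10 = $1,687.30
Sale 3 (279) [LIFO — newest first]: 279 @ $11.65 = $3,250.35
Sale 4 (406) [LIFO — newest first]: 377 @ $8.40 + 29 @ $12.65 = $3,533.65
Total COGS = $2,597.70 + $1,687.30 + $3,250.35 + $3,533.65 = $11,069.00
Ending inventory: 22 @ $16.10 + 48 @ $11.65 + 140 @ $10.80 + 277 @ $12.65 = $5,929.45
Check: goods available $16,998.45 = COGS $11,069.00 + ending $5,929.45

48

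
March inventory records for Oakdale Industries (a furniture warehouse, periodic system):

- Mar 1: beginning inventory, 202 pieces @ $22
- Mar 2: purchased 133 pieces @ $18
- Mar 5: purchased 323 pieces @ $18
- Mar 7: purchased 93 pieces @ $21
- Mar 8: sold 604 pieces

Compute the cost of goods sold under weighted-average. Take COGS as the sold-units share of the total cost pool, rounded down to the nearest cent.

COGS = $11,746.23

Mar 8, sell 604: 604/751 × $14,605.00 → $11,746.23
Ending inventory (cost pool remaining) = $2,858.77
Check: goods available $14,605.00 = COGS $11,746.23 + ending $2,858.77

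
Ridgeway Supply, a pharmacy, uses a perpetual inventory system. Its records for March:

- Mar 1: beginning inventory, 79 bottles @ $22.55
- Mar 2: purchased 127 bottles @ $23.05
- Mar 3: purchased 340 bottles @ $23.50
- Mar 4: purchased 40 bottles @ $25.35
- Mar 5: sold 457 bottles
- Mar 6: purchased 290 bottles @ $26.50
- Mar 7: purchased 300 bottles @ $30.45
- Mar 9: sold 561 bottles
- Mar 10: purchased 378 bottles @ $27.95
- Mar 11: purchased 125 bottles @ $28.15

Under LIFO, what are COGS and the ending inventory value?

Mar 5, 457 sold [LIFO — newest first]: 40 @ $25.35 + 340 @ $23.50 + 77 @ $23.05 = $10,778.85
Mar 9, 561 sold [LIFO — newest first]: 300 @ $30.45 + 261 @ $26.50 = $16,051.50
Total COGS = $10,778.85 + $16,051.50 = $26,830.35
Ending inventory: 79 @ $22.55 + 50 @ $23.05 + 29 @ $26.50 + 378 @ $27.95 + 125 @ $28.15 = $17,786.30

COGS = $26,830.35; ending inventory = $17,786.30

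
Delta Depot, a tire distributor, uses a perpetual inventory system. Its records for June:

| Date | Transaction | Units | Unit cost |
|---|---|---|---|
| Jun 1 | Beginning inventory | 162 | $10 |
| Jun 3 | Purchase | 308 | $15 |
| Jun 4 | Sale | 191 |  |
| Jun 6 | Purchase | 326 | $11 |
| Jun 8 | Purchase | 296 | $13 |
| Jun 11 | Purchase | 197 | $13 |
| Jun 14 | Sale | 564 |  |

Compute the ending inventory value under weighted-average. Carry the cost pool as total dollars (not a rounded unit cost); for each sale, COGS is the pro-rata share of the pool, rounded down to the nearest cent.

After Jun 1: 162 on hand, pool $1,620.00 (≈ $10.0000 each)
After Jun 3: 470 on hand, pool $6,240.00 (≈ $13.2766 each)
Jun 4, sell 191: 191/470 × $6,240.00 → $2,535.82
After Jun 6: 605 on hand, pool $7,290.18 (≈ $12.0499 each)
After Jun 8: 901 on hand, pool $11,138.18 (≈ $12.3620 each)
After Jun 11: 1098 on hand, pool $13,699.18 (≈ $12.4765 each)
Jun 14, sell 564: 564/1098 × $13,699.18 → $7,036.73
Total COGS = $2,535.82 + $7,036.73 = $9,572.55
Ending inventory (cost pool remaining) = $6,662.45

Ending inventory = $6,662.45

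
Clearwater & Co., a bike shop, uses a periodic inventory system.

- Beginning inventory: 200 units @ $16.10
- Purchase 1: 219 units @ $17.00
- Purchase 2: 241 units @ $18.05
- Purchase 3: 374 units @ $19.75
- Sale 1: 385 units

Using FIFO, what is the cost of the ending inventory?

Ending inventory = $12,314.55

Sale 1 (385) [FIFO — oldest first]: 200 @ $16.10 + 185 @ $17.00 = $6,365.00
Ending inventory: 34 @ $17.00 + 241 @ $18.05 + 374 @ $19.75 = $12,314.55
Check: goods available $18,679.55 = COGS $6,365.00 + ending $12,314.55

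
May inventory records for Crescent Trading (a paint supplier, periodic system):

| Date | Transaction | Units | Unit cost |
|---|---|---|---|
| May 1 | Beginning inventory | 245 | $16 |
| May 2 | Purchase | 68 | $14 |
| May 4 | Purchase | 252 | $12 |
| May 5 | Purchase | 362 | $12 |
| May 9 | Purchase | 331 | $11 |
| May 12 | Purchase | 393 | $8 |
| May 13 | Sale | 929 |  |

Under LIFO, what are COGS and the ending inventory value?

COGS = $9,245; ending inventory = $9,780

May 13, 929 sold [LIFO — newest first]: 393 @ $8 + 331 @ $11 + 205 @ $12 = $9,245
Ending inventory: 245 @ $16 + 68 @ $14 + 252 @ $12 + 157 @ $12 = $9,780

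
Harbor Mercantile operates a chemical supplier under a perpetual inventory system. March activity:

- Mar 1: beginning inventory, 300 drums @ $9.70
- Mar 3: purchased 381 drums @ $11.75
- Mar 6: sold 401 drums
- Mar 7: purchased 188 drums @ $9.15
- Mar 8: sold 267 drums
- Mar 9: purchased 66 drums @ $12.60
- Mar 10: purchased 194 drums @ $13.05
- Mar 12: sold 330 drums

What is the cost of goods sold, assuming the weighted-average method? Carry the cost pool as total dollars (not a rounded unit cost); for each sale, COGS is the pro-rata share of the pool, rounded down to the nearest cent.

After Mar 1: 300 on hand, pool $2,910.00 (≈ $9.7000 each)
After Mar 3: 681 on hand, pool $7,386.75 (≈ $10.8469 each)
Mar 6, sell 401: 401/681 × $7,386.75 → $4,349.61
After Mar 7: 468 on hand, pool $4,757.34 (≈ $10.1653 each)
Mar 8, sell 267: 267/468 × $4,757.34 → $2,714.12
After Mar 9: 267 on hand, pool $2,874.82 (≈ $10.7671 each)
After Mar 10: 461 on hand, pool $5,406.52 (≈ $11.7278 each)
Mar 12, sell 330: 330/461 × $5,406.52 → $3,870.17
Total COGS = $4,349.61 + $2,714.12 + $3,870.17 = $10,933.90
Ending inventory (cost pool remaining) = $1,536.35

COGS = $10,933.90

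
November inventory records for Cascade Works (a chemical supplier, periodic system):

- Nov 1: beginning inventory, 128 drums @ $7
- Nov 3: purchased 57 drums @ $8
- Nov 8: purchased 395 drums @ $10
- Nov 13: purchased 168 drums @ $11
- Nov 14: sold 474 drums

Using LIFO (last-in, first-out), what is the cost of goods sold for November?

Nov 14, 474 sold [LIFO — newest first]: 168 @ $11 + 306 @ $10 = $4,908
Ending inventory: 128 @ $7 + 57 @ $8 + 89 @ $10 = $2,242
Check: goods available $7,150 = COGS $4,908 + ending $2,242

COGS = $4,908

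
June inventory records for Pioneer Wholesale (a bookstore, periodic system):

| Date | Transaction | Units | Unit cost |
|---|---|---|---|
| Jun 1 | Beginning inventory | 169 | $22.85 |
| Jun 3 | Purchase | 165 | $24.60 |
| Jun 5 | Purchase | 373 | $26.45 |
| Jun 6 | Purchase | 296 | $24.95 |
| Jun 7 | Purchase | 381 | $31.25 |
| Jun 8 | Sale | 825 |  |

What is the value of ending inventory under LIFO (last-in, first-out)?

Ending inventory = $13,871.90

Jun 8, 825 sold [LIFO — newest first]: 381 @ $31.25 + 296 @ $24.95 + 148 @ $26.45 = $23,206.05
Ending inventory: 169 @ $22.85 + 165 @ $24.60 + 225 @ $26.45 = $13,871.90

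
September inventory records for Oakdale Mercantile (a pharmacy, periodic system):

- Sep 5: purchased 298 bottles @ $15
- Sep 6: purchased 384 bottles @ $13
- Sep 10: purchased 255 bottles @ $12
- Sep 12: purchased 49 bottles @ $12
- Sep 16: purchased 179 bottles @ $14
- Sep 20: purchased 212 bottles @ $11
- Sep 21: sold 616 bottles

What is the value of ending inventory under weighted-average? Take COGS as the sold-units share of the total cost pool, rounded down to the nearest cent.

Ending inventory = $9,918.98

Sep 21, sell 616: 616/1377 × $17,948.00 → $8,029.02
Ending inventory (cost pool remaining) = $9,918.98
Check: goods available $17,948.00 = COGS $8,029.02 + ending $9,918.98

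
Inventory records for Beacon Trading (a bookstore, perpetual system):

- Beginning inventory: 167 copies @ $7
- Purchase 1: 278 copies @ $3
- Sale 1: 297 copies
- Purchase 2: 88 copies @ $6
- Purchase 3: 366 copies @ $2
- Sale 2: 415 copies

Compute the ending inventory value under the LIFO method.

Ending inventory = $1,270

Sale 1 (297) [LIFO — newest first]: 278 @ $3 + 19 @ $7 = $967
Sale 2 (415) [LIFO — newest first]: 366 @ $2 + 49 @ $6 = $1,026
Total COGS = $967 + $1,026 = $1,993
Ending inventory: 148 @ $7 + 39 @ $6 = $1,270
Check: goods available $3,263 = COGS $1,993 + ending $1,270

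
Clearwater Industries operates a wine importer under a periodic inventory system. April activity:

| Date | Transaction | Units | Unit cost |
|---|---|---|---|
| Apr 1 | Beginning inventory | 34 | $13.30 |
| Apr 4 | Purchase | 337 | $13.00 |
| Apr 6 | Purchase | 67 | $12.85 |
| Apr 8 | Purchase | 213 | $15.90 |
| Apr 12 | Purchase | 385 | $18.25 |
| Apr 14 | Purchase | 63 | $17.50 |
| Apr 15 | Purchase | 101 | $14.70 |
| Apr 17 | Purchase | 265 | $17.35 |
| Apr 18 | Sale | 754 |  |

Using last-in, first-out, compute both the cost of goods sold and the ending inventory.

Apr 18, 754 sold [LIFO — newest first]: 265 @ $17.35 + 101 @ $14.70 + 63 @ $17.50 + 325 @ $18.25 = $13,116.20
Ending inventory: 34 @ $13.30 + 337 @ $13.00 + 67 @ $12.85 + 213 @ $15.90 + 60 @ $18.25 = $10,175.85

COGS = $13,116.20; ending inventory = $10,175.85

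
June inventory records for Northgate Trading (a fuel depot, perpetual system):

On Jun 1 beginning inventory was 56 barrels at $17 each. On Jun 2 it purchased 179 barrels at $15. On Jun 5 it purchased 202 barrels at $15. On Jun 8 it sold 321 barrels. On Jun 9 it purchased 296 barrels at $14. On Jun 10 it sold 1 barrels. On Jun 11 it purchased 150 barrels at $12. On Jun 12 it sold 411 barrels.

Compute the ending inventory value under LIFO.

Jun 8, 321 sold [LIFO — newest first]: 202 @ $15 + 119 @ $15 = $4,815
Jun 10, 1 sold [LIFO — newest first]: 1 @ $14 = $14
Jun 12, 411 sold [LIFO — newest first]: 150 @ $12 + 261 @ $14 = $5,454
Total COGS = $4,815 + $14 + $5,454 = $10,283
Ending inventory: 56 @ $17 + 60 @ $15 + 34 @ $14 = $2,328
Check: goods available $12,611 = COGS $10,283 + ending $2,328

Ending inventory = $2,328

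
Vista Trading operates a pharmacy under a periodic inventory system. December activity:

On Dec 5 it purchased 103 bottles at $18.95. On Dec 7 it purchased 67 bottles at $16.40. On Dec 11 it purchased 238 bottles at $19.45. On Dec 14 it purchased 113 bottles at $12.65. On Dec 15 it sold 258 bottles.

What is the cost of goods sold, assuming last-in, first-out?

COGS = $4,249.70

Dec 15, 258 sold [LIFO — newest first]: 113 @ $12.65 + 145 @ $19.45 = $4,249.70
Ending inventory: 103 @ $18.95 + 67 @ $16.40 + 93 @ $19.45 = $4,859.50
Check: goods available $9,109.20 = COGS $4,249.70 + ending $4,859.50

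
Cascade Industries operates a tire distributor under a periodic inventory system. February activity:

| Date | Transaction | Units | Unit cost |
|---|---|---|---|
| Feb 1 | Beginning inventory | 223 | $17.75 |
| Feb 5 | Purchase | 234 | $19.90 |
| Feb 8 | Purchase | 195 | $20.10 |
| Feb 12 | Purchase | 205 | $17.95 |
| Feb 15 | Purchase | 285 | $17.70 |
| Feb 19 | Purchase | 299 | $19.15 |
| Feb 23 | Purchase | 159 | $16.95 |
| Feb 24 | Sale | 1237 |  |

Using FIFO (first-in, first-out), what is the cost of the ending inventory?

Ending inventory = $6,601.65

Feb 24, 1237 sold [FIFO — oldest first]: 223 @ $17.75 + 234 @ $19.90 + 195 @ $20.10 + 205 @ $17.95 + 285 @ $17.70 + 95 @ $19.15 = $23,077.85
Ending inventory: 204 @ $19.15 + 159 @ $16.95 = $6,601.65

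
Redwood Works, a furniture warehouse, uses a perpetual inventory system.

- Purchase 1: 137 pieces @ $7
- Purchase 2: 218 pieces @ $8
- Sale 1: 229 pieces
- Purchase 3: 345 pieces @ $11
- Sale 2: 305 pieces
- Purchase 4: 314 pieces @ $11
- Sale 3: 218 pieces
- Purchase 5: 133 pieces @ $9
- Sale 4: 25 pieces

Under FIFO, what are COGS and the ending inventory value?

Sale 1 (229) [FIFO — oldest first]: 137 @ $7 + 92 @ $8 = $1,695
Sale 2 (305) [FIFO — oldest first]: 126 @ $8 + 179 @ $11 = $2,977
Sale 3 (218) [FIFO — oldest first]: 166 @ $11 + 52 @ $11 = $2,398
Sale 4 (25) [FIFO — oldest first]: 25 @ $11 = $275
Total COGS = $1,695 + $2,977 + $2,398 + $275 = $7,345
Ending inventory: 237 @ $11 + 133 @ $9 = $3,804

COGS = $7,345; ending inventory = $3,804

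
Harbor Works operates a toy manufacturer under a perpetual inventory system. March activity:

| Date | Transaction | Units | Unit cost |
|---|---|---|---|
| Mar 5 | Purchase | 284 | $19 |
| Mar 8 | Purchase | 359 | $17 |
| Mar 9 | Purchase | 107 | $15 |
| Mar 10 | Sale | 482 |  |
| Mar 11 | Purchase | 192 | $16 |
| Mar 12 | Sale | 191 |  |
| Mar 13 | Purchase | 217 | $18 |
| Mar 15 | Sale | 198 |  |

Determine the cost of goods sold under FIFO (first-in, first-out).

COGS = $15,040

Mar 10, 482 sold [FIFO — oldest first]: 284 @ $19 + 198 @ $17 = $8,762
Mar 12, 191 sold [FIFO — oldest first]: 161 @ $17 + 30 @ $15 = $3,187
Mar 15, 198 sold [FIFO — oldest first]: 77 @ $15 + 121 @ $16 = $3,091
Total COGS = $8,762 + $3,187 + $3,091 = $15,040
Ending inventory: 71 @ $16 + 217 @ $18 = $5,042
Check: goods available $20,082 = COGS $15,040 + ending $5,042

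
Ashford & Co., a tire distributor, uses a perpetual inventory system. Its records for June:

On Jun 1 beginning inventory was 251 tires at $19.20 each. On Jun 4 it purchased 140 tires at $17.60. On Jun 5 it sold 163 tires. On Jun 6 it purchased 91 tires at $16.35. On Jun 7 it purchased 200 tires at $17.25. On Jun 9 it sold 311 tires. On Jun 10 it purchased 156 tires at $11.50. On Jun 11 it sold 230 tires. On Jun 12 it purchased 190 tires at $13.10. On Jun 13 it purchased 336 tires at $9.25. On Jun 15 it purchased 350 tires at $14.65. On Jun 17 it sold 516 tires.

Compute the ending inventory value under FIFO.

Ending inventory = $6,459.50

Jun 5, 163 sold [FIFO — oldest first]: 163 @ $19.20 = $3,129.60
Jun 9, 311 sold [FIFO — oldest first]: 88 @ $19.20 + 140 @ $17.60 + 83 @ $16.35 = $5,510.65
Jun 11, 230 sold [FIFO — oldest first]: 8 @ $16.35 + 200 @ $17.25 + 22 @ $11.50 = $3,833.80
Jun 17, 516 sold [FIFO — oldest first]: 134 @ $11.50 + 190 @ $13.10 + 192 @ $9.25 = $5,806.00
Total COGS = $3,129.60 + $5,510.65 + $3,833.80 + $5,806.00 = $18,280.05
Ending inventory: 144 @ $9.25 + 350 @ $14.65 = $6,459.50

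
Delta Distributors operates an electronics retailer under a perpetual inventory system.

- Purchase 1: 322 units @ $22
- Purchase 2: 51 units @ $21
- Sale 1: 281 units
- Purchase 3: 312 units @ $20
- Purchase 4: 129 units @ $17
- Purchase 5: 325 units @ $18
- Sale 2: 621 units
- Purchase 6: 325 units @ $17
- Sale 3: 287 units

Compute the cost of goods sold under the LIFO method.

COGS = $22,393

Sale 1 (281) [LIFO — newest first]: 51 @ $21 + 230 @ $22 = $6,131
Sale 2 (621) [LIFO — newest first]: 325 @ $18 + 129 @ $17 + 167 @ $20 = $11,383
Sale 3 (287) [LIFO — newest first]: 287 @ $17 = $4,879
Total COGS = $6,131 + $11,383 + $4,879 = $22,393
Ending inventory: 92 @ $22 + 145 @ $20 + 38 @ $17 = $5,570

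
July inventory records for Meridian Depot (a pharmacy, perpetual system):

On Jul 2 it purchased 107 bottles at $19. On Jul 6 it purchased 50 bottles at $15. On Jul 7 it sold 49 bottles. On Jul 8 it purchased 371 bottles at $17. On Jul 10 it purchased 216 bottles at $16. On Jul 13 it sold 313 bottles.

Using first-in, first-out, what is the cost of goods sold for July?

Jul 7, 49 sold [FIFO — oldest first]: 49 @ $19 = $931
Jul 13, 313 sold [FIFO — oldest first]: 58 @ $19 + 50 @ $15 + 205 @ $17 = $5,337
Total COGS = $931 + $5,337 = $6,268
Ending inventory: 166 @ $17 + 216 @ $16 = $6,278
Check: goods available $12,546 = COGS $6,268 + ending $6,278

COGS = $6,268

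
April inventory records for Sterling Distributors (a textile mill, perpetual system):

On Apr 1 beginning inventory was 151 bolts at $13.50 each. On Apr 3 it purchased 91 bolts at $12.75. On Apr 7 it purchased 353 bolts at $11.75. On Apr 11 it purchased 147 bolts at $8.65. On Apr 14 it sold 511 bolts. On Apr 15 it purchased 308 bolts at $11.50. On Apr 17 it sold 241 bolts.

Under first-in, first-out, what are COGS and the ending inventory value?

Apr 14, 511 sold [FIFO — oldest first]: 151 @ $13.50 + 91 @ $12.75 + 269 @ $11.75 = $6,359.50
Apr 17, 241 sold [FIFO — oldest first]: 84 @ $11.75 + 147 @ $8.65 + 10 @ $11.50 = $2,373.55
Total COGS = $6,359.50 + $2,373.55 = $8,733.05
Ending inventory: 298 @ $11.50 = $3,427.00

COGS = $8,733.05; ending inventory = $3,427.00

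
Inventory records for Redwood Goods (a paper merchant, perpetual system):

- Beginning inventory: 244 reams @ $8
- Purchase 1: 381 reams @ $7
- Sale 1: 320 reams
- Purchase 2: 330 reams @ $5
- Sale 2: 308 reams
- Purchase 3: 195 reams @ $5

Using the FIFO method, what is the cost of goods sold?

COGS = $4,634

Sale 1 (320) [FIFO — oldest first]: 244 @ $8 + 76 @ $7 = $2,484
Sale 2 (308) [FIFO — oldest first]: 305 @ $7 + 3 @ $5 = $2,150
Total COGS = $2,484 + $2,150 = $4,634
Ending inventory: 327 @ $5 + 195 @ $5 = $2,610
Check: goods available $7,244 = COGS $4,634 + ending $2,610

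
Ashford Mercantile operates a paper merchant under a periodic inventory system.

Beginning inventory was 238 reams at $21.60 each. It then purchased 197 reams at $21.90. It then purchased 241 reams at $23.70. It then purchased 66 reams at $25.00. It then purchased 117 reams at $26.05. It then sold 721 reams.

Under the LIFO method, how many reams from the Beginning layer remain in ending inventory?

138

Sale 1 (721) [LIFO — newest first]: 117 @ $26.05 + 66 @ $25.00 + 241 @ $23.70 + 197 @ $21.90 + 100 @ $21.60 = $16,883.85
Ending inventory: 138 @ $21.60 = $2,980.80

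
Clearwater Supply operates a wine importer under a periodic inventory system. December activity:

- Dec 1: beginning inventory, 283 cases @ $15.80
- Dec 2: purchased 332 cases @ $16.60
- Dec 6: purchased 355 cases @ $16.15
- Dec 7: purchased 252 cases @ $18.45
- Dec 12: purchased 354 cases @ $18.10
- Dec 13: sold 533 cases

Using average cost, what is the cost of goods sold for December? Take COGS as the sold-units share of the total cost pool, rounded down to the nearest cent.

COGS = $9,054.45

Dec 13, sell 533: 533/1576 × $26,772.65 → $9,054.45
Ending inventory (cost pool remaining) = $17,718.20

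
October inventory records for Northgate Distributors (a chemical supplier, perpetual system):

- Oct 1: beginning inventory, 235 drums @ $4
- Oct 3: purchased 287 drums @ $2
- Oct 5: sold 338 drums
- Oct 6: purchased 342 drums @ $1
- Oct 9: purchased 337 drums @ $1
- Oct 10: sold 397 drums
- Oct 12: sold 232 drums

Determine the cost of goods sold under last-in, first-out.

Oct 5, 338 sold [LIFO — newest first]: 287 @ $2 + 51 @ $4 = $778
Oct 10, 397 sold [LIFO — newest first]: 337 @ $1 + 60 @ $1 = $397
Oct 12, 232 sold [LIFO — newest first]: 232 @ $1 = $232
Total COGS = $778 + $397 + $232 = $1,407
Ending inventory: 184 @ $4 + 50 @ $1 = $786

COGS = $1,407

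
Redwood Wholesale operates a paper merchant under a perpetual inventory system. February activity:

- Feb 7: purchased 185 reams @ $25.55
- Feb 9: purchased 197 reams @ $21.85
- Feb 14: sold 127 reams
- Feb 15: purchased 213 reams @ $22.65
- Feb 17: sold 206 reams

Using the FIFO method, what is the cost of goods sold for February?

Feb 14, 127 sold [FIFO — oldest first]: 127 @ $25.55 = $3,244.85
Feb 17, 206 sold [FIFO — oldest first]: 58 @ $25.55 + 148 @ $21.85 = $4,715.70
Total COGS = $3,244.85 + $4,715.70 = $7,960.55
Ending inventory: 49 @ $21.85 + 213 @ $22.65 = $5,895.10
Check: goods available $13,855.65 = COGS $7,960.55 + ending $5,895.10

COGS = $7,960.55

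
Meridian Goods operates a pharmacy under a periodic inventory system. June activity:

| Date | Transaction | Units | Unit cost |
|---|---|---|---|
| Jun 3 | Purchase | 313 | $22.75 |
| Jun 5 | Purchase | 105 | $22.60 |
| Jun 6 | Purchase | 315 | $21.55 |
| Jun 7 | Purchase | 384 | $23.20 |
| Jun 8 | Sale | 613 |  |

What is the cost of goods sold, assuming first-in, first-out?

Jun 8, 613 sold [FIFO — oldest first]: 313 @ $22.75 + 105 @ $22.60 + 195 @ $21.55 = $13,696.00
Ending inventory: 120 @ $21.55 + 384 @ $23.20 = $11,494.80
Check: goods available $25,190.80 = COGS $13,696.00 + ending $11,494.80

COGS = $13,696.00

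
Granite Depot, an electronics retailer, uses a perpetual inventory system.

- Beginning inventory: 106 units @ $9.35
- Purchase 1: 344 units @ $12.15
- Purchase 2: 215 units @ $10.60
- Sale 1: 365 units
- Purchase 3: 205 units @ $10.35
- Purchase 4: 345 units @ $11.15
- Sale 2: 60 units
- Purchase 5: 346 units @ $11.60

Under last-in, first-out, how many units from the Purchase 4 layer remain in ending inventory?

Sale 1 (365) [LIFO — newest first]: 215 @ $10.60 + 150 @ $12.15 = $4,101.50
Sale 2 (60) [LIFO — newest first]: 60 @ $11.15 = $669.00
Total COGS = $4,101.50 + $669.00 = $4,770.50
Ending inventory: 106 @ $9.35 + 194 @ $12.15 + 205 @ $10.35 + 285 @ $11.15 + 346 @ $11.60 = $12,661.30

285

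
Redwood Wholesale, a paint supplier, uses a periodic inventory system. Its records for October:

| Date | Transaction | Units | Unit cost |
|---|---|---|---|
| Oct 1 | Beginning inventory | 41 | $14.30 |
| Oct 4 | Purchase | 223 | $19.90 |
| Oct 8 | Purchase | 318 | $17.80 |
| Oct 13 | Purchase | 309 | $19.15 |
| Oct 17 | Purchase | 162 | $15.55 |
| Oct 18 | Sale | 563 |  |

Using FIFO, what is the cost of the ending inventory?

Oct 18, 563 sold [FIFO — oldest first]: 41 @ $14.30 + 223 @ $19.90 + 299 @ $17.80 = $10,346.20
Ending inventory: 19 @ $17.80 + 309 @ $19.15 + 162 @ $15.55 = $8,774.65

Ending inventory = $8,774.65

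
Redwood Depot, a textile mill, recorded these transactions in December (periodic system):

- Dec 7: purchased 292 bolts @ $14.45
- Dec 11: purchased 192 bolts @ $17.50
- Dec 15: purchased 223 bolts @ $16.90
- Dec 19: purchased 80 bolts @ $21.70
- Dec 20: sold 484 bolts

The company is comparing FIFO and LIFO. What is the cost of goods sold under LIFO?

FIFO COGS: 292 @ $14.45 + 192 @ $17.50 = $7,579.40
LIFO COGS: 80 @ $21.70 + 223 @ $16.90 + 181 @ $17.50 = $8,672.20

COGS = $8,672.20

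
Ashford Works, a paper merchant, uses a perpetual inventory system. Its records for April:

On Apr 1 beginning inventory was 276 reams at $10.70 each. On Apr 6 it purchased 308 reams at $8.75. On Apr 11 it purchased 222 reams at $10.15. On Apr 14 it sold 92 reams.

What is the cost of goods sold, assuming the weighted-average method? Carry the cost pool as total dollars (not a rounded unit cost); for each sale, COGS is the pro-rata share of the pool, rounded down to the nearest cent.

COGS = $901.90

After Apr 1: 276 on hand, pool $2,953.20 (≈ $10.7000 each)
After Apr 6: 584 on hand, pool $5,648.20 (≈ $9.6716 each)
After Apr 11: 806 on hand, pool $7,901.50 (≈ $9.8033 each)
Apr 14, sell 92: 92/806 × $7,901.50 → $901.90
Ending inventory (cost pool remaining) = $6,999.60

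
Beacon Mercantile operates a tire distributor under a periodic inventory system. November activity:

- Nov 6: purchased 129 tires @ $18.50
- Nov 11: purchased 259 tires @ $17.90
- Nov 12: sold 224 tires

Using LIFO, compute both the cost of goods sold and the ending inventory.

COGS = $4,009.60; ending inventory = $3,013.00

Nov 12, 224 sold [LIFO — newest first]: 224 @ $17.90 = $4,009.60
Ending inventory: 129 @ $18.50 + 35 @ $17.90 = $3,013.00
Check: goods available $7,022.60 = COGS $4,009.60 + ending $3,013.00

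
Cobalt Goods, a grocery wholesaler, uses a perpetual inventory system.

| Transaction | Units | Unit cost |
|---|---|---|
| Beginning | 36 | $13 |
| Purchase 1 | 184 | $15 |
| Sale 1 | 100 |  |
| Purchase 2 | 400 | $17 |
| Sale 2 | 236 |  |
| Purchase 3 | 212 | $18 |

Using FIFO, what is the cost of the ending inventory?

Ending inventory = $8,644

Sale 1 (100) [FIFO — oldest first]: 36 @ $13 + 64 @ $15 = $1,428
Sale 2 (236) [FIFO — oldest first]: 120 @ $15 + 116 @ $17 = $3,772
Total COGS = $1,428 + $3,772 = $5,200
Ending inventory: 284 @ $17 + 212 @ $18 = $8,644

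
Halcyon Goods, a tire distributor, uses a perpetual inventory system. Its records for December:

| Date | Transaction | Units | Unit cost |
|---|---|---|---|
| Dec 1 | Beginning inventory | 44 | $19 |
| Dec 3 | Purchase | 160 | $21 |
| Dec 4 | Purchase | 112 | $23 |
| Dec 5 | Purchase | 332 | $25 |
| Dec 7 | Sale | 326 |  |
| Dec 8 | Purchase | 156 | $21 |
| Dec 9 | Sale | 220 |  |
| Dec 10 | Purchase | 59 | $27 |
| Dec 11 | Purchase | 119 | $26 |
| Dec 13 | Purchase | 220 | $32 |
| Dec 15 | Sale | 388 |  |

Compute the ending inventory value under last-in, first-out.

Ending inventory = $5,708

Dec 7, 326 sold [LIFO — newest first]: 326 @ $25 = $8,150
Dec 9, 220 sold [LIFO — newest first]: 156 @ $21 + 6 @ $25 + 58 @ $23 = $4,760
Dec 15, 388 sold [LIFO — newest first]: 220 @ $32 + 119 @ $26 + 49 @ $27 = $11,457
Total COGS = $8,150 + $4,760 + $11,457 = $24,367
Ending inventory: 44 @ $19 + 160 @ $21 + 54 @ $23 + 10 @ $27 = $5,708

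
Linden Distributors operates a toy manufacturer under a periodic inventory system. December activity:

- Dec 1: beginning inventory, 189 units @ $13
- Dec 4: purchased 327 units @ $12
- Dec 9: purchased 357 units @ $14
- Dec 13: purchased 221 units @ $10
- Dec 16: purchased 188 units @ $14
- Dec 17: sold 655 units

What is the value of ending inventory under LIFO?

Dec 17, 655 sold [LIFO — newest first]: 188 @ $14 + 221 @ $10 + 246 @ $14 = $8,286
Ending inventory: 189 @ $13 + 327 @ $12 + 111 @ $14 = $7,935

Ending inventory = $7,935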